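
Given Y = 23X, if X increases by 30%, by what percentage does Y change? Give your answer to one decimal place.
30.0%

For Y = 23X:
If X → X(1 + 0.3)
Then Y → Y · (1 + 0.3)^1
     = Y · 1.3000

Percentage change = ((1 + 0.3)^1 − 1) × 100% = 30.0%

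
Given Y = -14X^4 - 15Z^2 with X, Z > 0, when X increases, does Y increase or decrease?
Y decreases

Taking the partial derivative:
∂Y/∂X = -56X^3

∂Y/∂X = -56X^3 < 0 (assuming positive values)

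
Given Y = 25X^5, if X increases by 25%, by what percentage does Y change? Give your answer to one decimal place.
205.2%

For Y = 25X^5:
If X → X(1 + 0.25)
Then Y → Y · (1 + 0.25)^5
     ≈ Y · 3.0518

Percentage change = ((1 + 0.25)^5 − 1) × 100% ≈ 205.2%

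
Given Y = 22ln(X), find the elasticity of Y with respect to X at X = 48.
Elasticity = 1/ln(48) ≈ 0.2583

Elasticity = (dY/dX) · (X/Y)

dY/dX = 22/X
At X = 48: dY/dX = 11/24, Y = 22·ln(48)

Elasticity = (11/24) · (48 / (22·ln(48))) = 1/ln(48) ≈ 0.2583

Interpretation: for a small percentage change in X, the percentage change in Y is approximately 0.26 times as large.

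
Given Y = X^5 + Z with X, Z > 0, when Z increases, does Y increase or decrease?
Y increases

Taking the partial derivative:
∂Y/∂Z = 1

∂Y/∂Z = 1 > 0 (assuming positive values)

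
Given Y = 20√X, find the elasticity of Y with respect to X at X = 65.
Elasticity = 1/2

Elasticity = (dY/dX) · (X/Y)

dY/dX = 10/√X
At X = 65: dY/dX = 2·√65/13, Y = 20·√65

Elasticity = (2·√65/13) · (65 / (20·√65)) = 1/2

Interpretation: for a small percentage change in X, the percentage change in Y is approximately 0.50 times as large.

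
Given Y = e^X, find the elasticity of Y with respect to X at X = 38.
Elasticity = 38

Elasticity = (dY/dX) · (X/Y)

dY/dX = e^X
At X = 38: dY/dX = e^38, Y = e^38

Elasticity = (e^38) · (38 / (e^38)) = 38

Interpretation: for a small percentage change in X, the percentage change in Y is approximately 38.00 times as large.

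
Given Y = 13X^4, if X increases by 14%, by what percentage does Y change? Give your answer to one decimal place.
68.9%

For Y = 13X^4:
If X → X(1 + 0.14)
Then Y → Y · (1 + 0.14)^4
     ≈ Y · 1.6890

Percentage change = ((1 + 0.14)^4 − 1) × 100% ≈ 68.9%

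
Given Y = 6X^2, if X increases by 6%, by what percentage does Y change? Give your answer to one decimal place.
12.4%

For Y = 6X^2:
If X → X(1 + 0.06)
Then Y → Y · (1 + 0.06)^2
     = Y · 1.1236

Percentage change = ((1 + 0.06)^2 − 1) × 100% ≈ 12.4%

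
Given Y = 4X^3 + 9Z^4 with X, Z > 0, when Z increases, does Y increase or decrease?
Y increases

Taking the partial derivative:
∂Y/∂Z = 36Z^3

∂Y/∂Z = 36Z^3 > 0 (assuming positive values)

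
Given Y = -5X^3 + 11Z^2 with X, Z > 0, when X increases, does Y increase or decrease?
Y decreases

Taking the partial derivative:
∂Y/∂X = -15X^2

∂Y/∂X = -15X^2 < 0 (assuming positive values)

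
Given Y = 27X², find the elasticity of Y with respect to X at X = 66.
Elasticity = 2

Elasticity = (dY/dX) · (X/Y)

dY/dX = 54·X
At X = 66: dY/dX = 3564, Y = 117612

Elasticity = 3564 · (66 / 117612) = 2

Interpretation: for a small percentage change in X, the percentage change in Y is approximately 2.00 times as large.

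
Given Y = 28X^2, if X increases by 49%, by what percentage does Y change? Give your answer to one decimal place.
122.0%

For Y = 28X^2:
If X → X(1 + 0.49)
Then Y → Y · (1 + 0.49)^2
     = Y · 2.2201

Percentage change = ((1 + 0.49)^2 − 1) × 100% ≈ 122.0%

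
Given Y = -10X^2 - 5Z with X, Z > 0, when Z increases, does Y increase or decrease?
Y decreases

Taking the partial derivative:
∂Y/∂Z = -5

∂Y/∂Z = -5 < 0 (assuming positive values)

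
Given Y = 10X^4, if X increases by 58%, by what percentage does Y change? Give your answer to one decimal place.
523.2%

For Y = 10X^4:
If X → X(1 + 0.58)
Then Y → Y · (1 + 0.58)^4
     ≈ Y · 6.2320

Percentage change = ((1 + 0.58)^4 − 1) × 100% ≈ 523.2%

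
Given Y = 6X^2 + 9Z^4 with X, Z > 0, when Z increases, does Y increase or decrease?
Y increases

Taking the partial derivative:
∂Y/∂Z = 36Z^3

∂Y/∂Z = 36Z^3 > 0 (assuming positive values)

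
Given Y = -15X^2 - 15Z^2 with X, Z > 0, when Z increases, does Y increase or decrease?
Y decreases

Taking the partial derivative:
∂Y/∂Z = -30Z

∂Y/∂Z = -30Z < 0 (assuming positive values)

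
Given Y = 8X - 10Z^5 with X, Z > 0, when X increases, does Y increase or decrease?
Y increases

Taking the partial derivative:
∂Y/∂X = 8

∂Y/∂X = 8 > 0 (assuming positive values)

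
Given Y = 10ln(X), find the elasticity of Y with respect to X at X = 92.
Elasticity = 1/ln(92) ≈ 0.2212

Elasticity = (dY/dX) · (X/Y)

dY/dX = 10/X
At X = 92: dY/dX = 5/46, Y = 10·ln(92)

Elasticity = (5/46) · (92 / (10·ln(92))) = 1/ln(92) ≈ 0.2212

Interpretation: for a small percentage change in X, the percentage change in Y is approximately 0.22 times as large.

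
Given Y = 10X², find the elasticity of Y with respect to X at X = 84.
Elasticity = 2

Elasticity = (dY/dX) · (X/Y)

dY/dX = 20·X
At X = 84: dY/dX = 1680, Y = 70560

Elasticity = 1680 · (84 / 70560) = 2

Interpretation: for a small percentage change in X, the percentage change in Y is approximately 2.00 times as large.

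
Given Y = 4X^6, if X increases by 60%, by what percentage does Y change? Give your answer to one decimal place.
1577.7%

For Y = 4X^6:
If X → X(1 + 0.6)
Then Y → Y · (1 + 0.6)^6
     ≈ Y · 16.7772

Percentage change = ((1 + 0.6)^6 − 1) × 100% ≈ 1577.7%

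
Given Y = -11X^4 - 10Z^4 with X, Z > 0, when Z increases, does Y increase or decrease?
Y decreases

Taking the partial derivative:
∂Y/∂Z = -40Z^3

∂Y/∂Z = -40Z^3 < 0 (assuming positive values)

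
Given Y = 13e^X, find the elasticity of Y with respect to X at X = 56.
Elasticity = 56

Elasticity = (dY/dX) · (X/Y)

dY/dX = 13·e^X
At X = 56: dY/dX = 13·e^56, Y = 13·e^56

Elasticity = (13·e^56) · (56 / (13·e^56)) = 56

Interpretation: for a small percentage change in X, the percentage change in Y is approximately 56.00 times as large.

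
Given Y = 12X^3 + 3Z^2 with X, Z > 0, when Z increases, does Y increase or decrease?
Y increases

Taking the partial derivative:
∂Y/∂Z = 6Z

∂Y/∂Z = 6Z > 0 (assuming positive values)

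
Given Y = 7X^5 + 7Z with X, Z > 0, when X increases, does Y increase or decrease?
Y increases

Taking the partial derivative:
∂Y/∂X = 35X^4

∂Y/∂X = 35X^4 > 0 (assuming positive values)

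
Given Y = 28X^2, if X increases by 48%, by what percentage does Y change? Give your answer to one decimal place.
119.0%

For Y = 28X^2:
If X → X(1 + 0.48)
Then Y → Y · (1 + 0.48)^2
     = Y · 2.1904

Percentage change = ((1 + 0.48)^2 − 1) × 100% ≈ 119.0%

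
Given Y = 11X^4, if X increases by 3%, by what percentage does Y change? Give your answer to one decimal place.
12.6%

For Y = 11X^4:
If X → X(1 + 0.03)
Then Y → Y · (1 + 0.03)^4
     ≈ Y · 1.1255

Percentage change = ((1 + 0.03)^4 − 1) × 100% ≈ 12.6%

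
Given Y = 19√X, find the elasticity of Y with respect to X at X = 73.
Elasticity = 1/2

Elasticity = (dY/dX) · (X/Y)

dY/dX = 19/(2·√X)
At X = 73: dY/dX = 19·√73/146, Y = 19·√73

Elasticity = (19·√73/146) · (73 / (19·√73)) = 1/2

Interpretation: for a small percentage change in X, the percentage change in Y is approximately 0.50 times as large.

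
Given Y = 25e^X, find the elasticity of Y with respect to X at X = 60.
Elasticity = 60

Elasticity = (dY/dX) · (X/Y)

dY/dX = 25·e^X
At X = 60: dY/dX = 25·e^60, Y = 25·e^60

Elasticity = (25·e^60) · (60 / (25·e^60)) = 60

Interpretation: for a small percentage change in X, the percentage change in Y is approximately 60.00 times as large.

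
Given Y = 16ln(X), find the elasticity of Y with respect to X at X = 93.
Elasticity = 1/ln(93) ≈ 0.2206

Elasticity = (dY/dX) · (X/Y)

dY/dX = 16/X
At X = 93: dY/dX = 16/93, Y = 16·ln(93)

Elasticity = (16/93) · (93 / (16·ln(93))) = 1/ln(93) ≈ 0.2206

Interpretation: for a small percentage change in X, the percentage change in Y is approximately 0.22 times as large.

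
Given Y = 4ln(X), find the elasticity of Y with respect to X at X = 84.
Elasticity = 1/ln(84) ≈ 0.2257

Elasticity = (dY/dX) · (X/Y)

dY/dX = 4/X
At X = 84: dY/dX = 1/21, Y = 4·ln(84)

Elasticity = (1/21) · (84 / (4·ln(84))) = 1/ln(84) ≈ 0.2257

Interpretation: for a small percentage change in X, the percentage change in Y is approximately 0.23 times as large.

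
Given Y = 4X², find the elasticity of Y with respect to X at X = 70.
Elasticity = 2

Elasticity = (dY/dX) · (X/Y)

dY/dX = 8·X
At X = 70: dY/dX = 560, Y = 19600

Elasticity = 560 · (70 / 19600) = 2

Interpretation: for a small percentage change in X, the percentage change in Y is approximately 2.00 times as large.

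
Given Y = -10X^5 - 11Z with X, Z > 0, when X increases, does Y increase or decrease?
Y decreases

Taking the partial derivative:
∂Y/∂X = -50X^4

∂Y/∂X = -50X^4 < 0 (assuming positive values)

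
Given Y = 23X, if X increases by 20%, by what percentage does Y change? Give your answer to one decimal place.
20.0%

For Y = 23X:
If X → X(1 + 0.2)
Then Y → Y · (1 + 0.2)^1
     = Y · 1.2000

Percentage change = ((1 + 0.2)^1 − 1) × 100% = 20.0%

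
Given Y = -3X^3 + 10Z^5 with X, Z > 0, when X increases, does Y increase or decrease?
Y decreases

Taking the partial derivative:
∂Y/∂X = -9X^2

∂Y/∂X = -9X^2 < 0 (assuming positive values)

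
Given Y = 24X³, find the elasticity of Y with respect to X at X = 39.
Elasticity = 3

Elasticity = (dY/dX) · (X/Y)

dY/dX = 72·X²
At X = 39: dY/dX = 109512, Y = 1423656

Elasticity = 109512 · (39 / 1423656) = 3

Interpretation: for a small percentage change in X, the percentage change in Y is approximately 3.00 times as large.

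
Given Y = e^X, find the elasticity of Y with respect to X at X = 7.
Elasticity = 7

Elasticity = (dY/dX) · (X/Y)

dY/dX = e^X
At X = 7: dY/dX = e^7, Y = e^7

Elasticity = (e^7) · (7 / (e^7)) = 7

Interpretation: for a small percentage change in X, the percentage change in Y is approximately 7.00 times as large.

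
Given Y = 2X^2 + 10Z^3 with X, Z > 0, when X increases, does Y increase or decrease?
Y increases

Taking the partial derivative:
∂Y/∂X = 4X

∂Y/∂X = 4X > 0 (assuming positive values)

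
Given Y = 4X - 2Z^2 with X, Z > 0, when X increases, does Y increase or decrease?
Y increases

Taking the partial derivative:
∂Y/∂X = 4

∂Y/∂X = 4 > 0 (assuming positive values)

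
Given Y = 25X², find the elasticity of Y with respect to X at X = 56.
Elasticity = 2

Elasticity = (dY/dX) · (X/Y)

dY/dX = 50·X
At X = 56: dY/dX = 2800, Y = 78400

Elasticity = 2800 · (56 / 78400) = 2

Interpretation: for a small percentage change in X, the percentage change in Y is approximately 2.00 times as large.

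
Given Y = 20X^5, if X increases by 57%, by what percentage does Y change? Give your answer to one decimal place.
853.9%

For Y = 20X^5:
If X → X(1 + 0.57)
Then Y → Y · (1 + 0.57)^5
     ≈ Y · 9.5389

Percentage change = ((1 + 0.57)^5 − 1) × 100% ≈ 853.9%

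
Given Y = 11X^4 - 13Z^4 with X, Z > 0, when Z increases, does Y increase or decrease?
Y decreases

Taking the partial derivative:
∂Y/∂Z = -52Z^3

∂Y/∂Z = -52Z^3 < 0 (assuming positive values)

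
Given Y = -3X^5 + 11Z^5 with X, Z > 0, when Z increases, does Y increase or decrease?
Y increases

Taking the partial derivative:
∂Y/∂Z = 55Z^4

∂Y/∂Z = 55Z^4 > 0 (assuming positive values)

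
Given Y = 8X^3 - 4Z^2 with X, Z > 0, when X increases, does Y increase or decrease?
Y increases

Taking the partial derivative:
∂Y/∂X = 24X^2

∂Y/∂X = 24X^2 > 0 (assuming positive values)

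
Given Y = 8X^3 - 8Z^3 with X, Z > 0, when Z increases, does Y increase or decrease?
Y decreases

Taking the partial derivative:
∂Y/∂Z = -24Z^2

∂Y/∂Z = -24Z^2 < 0 (assuming positive values)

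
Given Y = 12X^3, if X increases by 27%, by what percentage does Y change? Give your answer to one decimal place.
104.8%

For Y = 12X^3:
If X → X(1 + 0.27)
Then Y → Y · (1 + 0.27)^3
     ≈ Y · 2.0484

Percentage change = ((1 + 0.27)^3 − 1) × 100% ≈ 104.8%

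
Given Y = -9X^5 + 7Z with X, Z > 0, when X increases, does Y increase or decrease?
Y decreases

Taking the partial derivative:
∂Y/∂X = -45X^4

∂Y/∂X = -45X^4 < 0 (assuming positive values)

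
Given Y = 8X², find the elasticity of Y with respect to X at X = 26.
Elasticity = 2

Elasticity = (dY/dX) · (X/Y)

dY/dX = 16·X
At X = 26: dY/dX = 416, Y = 5408

Elasticity = 416 · (26 / 5408) = 2

Interpretation: for a small percentage change in X, the percentage change in Y is approximately 2.00 times as large.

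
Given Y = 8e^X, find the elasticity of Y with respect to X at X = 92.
Elasticity = 92

Elasticity = (dY/dX) · (X/Y)

dY/dX = 8·e^X
At X = 92: dY/dX = 8·e^92, Y = 8·e^92

Elasticity = (8·e^92) · (92 / (8·e^92)) = 92

Interpretation: for a small percentage change in X, the percentage change in Y is approximately 92.00 times as large.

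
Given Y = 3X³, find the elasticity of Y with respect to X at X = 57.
Elasticity = 3

Elasticity = (dY/dX) · (X/Y)

dY/dX = 9·X²
At X = 57: dY/dX = 29241, Y = 555579

Elasticity = 29241 · (57 / 555579) = 3

Interpretation: for a small percentage change in X, the percentage change in Y is approximately 3.00 times as large.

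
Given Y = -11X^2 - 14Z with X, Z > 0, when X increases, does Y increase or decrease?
Y decreases

Taking the partial derivative:
∂Y/∂X = -22X

∂Y/∂X = -22X < 0 (assuming positive values)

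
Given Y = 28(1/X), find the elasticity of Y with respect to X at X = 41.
Elasticity = -1

Elasticity = (dY/dX) · (X/Y)

dY/dX = -28/X²
At X = 41: dY/dX = -28/1681, Y = 28/41

Elasticity = (-28/1681) · (41 / (28/41)) = -1

Interpretation: for a small percentage change in X, the percentage change in Y is approximately -1.00 times as large.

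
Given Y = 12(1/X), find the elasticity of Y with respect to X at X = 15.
Elasticity = -1

Elasticity = (dY/dX) · (X/Y)

dY/dX = -12/X²
At X = 15: dY/dX = -4/75, Y = 4/5

Elasticity = (-4/75) · (15 / (4/5)) = -1

Interpretation: for a small percentage change in X, the percentage change in Y is approximately -1.00 times as large.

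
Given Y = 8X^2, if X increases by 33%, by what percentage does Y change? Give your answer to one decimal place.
76.9%

For Y = 8X^2:
If X → X(1 + 0.33)
Then Y → Y · (1 + 0.33)^2
     = Y · 1.7689

Percentage change = ((1 + 0.33)^2 − 1) × 100% ≈ 76.9%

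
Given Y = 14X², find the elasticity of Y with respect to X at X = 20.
Elasticity = 2

Elasticity = (dY/dX) · (X/Y)

dY/dX = 28·X
At X = 20: dY/dX = 560, Y = 5600

Elasticity = 560 · (20 / 5600) = 2

Interpretation: for a small percentage change in X, the percentage change in Y is approximately 2.00 times as large.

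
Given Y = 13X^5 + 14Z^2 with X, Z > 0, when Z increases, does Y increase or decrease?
Y increases

Taking the partial derivative:
∂Y/∂Z = 28Z

∂Y/∂Z = 28Z > 0 (assuming positive values)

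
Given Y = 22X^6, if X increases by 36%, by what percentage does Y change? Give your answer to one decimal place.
532.8%

For Y = 22X^6:
If X → X(1 + 0.36)
Then Y → Y · (1 + 0.36)^6
     ≈ Y · 6.3275

Percentage change = ((1 + 0.36)^6 − 1) × 100% ≈ 532.8%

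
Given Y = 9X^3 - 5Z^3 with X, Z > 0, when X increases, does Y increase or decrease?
Y increases

Taking the partial derivative:
∂Y/∂X = 27X^2

∂Y/∂X = 27X^2 > 0 (assuming positive values)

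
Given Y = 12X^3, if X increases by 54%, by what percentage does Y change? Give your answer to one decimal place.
265.2%

For Y = 12X^3:
If X → X(1 + 0.54)
Then Y → Y · (1 + 0.54)^3
     ≈ Y · 3.6523

Percentage change = ((1 + 0.54)^3 − 1) × 100% ≈ 265.2%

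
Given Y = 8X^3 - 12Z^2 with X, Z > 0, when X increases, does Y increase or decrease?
Y increases

Taking the partial derivative:
∂Y/∂X = 24X^2

∂Y/∂X = 24X^2 > 0 (assuming positive values)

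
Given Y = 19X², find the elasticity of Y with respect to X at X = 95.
Elasticity = 2

Elasticity = (dY/dX) · (X/Y)

dY/dX = 38·X
At X = 95: dY/dX = 3610, Y = 171475

Elasticity = 3610 · (95 / 171475) = 2

Interpretation: for a small percentage change in X, the percentage change in Y is approximately 2.00 times as large.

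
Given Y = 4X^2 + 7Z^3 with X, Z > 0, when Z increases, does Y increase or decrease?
Y increases

Taking the partial derivative:
∂Y/∂Z = 21Z^2

∂Y/∂Z = 21Z^2 > 0 (assuming positive values)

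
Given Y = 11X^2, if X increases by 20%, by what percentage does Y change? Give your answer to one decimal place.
44.0%

For Y = 11X^2:
If X → X(1 + 0.2)
Then Y → Y · (1 + 0.2)^2
     = Y · 1.4400

Percentage change = ((1 + 0.2)^2 − 1) × 100% = 44.0%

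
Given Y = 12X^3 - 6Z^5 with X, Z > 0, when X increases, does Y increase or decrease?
Y increases

Taking the partial derivative:
∂Y/∂X = 36X^2

∂Y/∂X = 36X^2 > 0 (assuming positive values)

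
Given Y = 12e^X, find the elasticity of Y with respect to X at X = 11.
Elasticity = 11

Elasticity = (dY/dX) · (X/Y)

dY/dX = 12·e^X
At X = 11: dY/dX = 12·e^11, Y = 12·e^11

Elasticity = (12·e^11) · (11 / (12·e^11)) = 11

Interpretation: for a small percentage change in X, the percentage change in Y is approximately 11.00 times as large.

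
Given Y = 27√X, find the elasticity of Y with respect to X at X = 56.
Elasticity = 1/2

Elasticity = (dY/dX) · (X/Y)

dY/dX = 27/(2·√X)
At X = 56: dY/dX = 27·√14/56, Y = 54·√14

Elasticity = (27·√14/56) · (56 / (54·√14)) = 1/2

Interpretation: for a small percentage change in X, the percentage change in Y is approximately 0.50 times as large.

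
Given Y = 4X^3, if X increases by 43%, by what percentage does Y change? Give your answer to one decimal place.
192.4%

For Y = 4X^3:
If X → X(1 + 0.43)
Then Y → Y · (1 + 0.43)^3
     ≈ Y · 2.9242

Percentage change = ((1 + 0.43)^3 − 1) × 100% ≈ 192.4%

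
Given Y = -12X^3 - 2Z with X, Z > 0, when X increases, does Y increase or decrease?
Y decreases

Taking the partial derivative:
∂Y/∂X = -36X^2

∂Y/∂X = -36X^2 < 0 (assuming positive values)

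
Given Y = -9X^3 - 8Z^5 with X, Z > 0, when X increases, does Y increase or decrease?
Y decreases

Taking the partial derivative:
∂Y/∂X = -27X^2

∂Y/∂X = -27X^2 < 0 (assuming positive values)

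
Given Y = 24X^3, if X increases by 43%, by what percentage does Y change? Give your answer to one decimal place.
192.4%

For Y = 24X^3:
If X → X(1 + 0.43)
Then Y → Y · (1 + 0.43)^3
     ≈ Y · 2.9242

Percentage change = ((1 + 0.43)^3 − 1) × 100% ≈ 192.4%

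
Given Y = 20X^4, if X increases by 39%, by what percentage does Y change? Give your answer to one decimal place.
273.3%

For Y = 20X^4:
If X → X(1 + 0.39)
Then Y → Y · (1 + 0.39)^4
     ≈ Y · 3.7330

Percentage change = ((1 + 0.39)^4 − 1) × 100% ≈ 273.3%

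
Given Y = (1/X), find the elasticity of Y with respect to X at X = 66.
Elasticity = -1

Elasticity = (dY/dX) · (X/Y)

dY/dX = -1/X²
At X = 66: dY/dX = -1/4356, Y = 1/66

Elasticity = (-1/4356) · (66 / (1/66)) = -1

Interpretation: for a small percentage change in X, the percentage change in Y is approximately -1.00 times as large.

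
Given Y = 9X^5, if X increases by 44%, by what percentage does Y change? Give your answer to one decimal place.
519.2%

For Y = 9X^5:
If X → X(1 + 0.44)
Then Y → Y · (1 + 0.44)^5
     ≈ Y · 6.1917

Percentage change = ((1 + 0.44)^5 − 1) × 100% ≈ 519.2%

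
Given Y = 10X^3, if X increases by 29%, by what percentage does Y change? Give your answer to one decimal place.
114.7%

For Y = 10X^3:
If X → X(1 + 0.29)
Then Y → Y · (1 + 0.29)^3
     ≈ Y · 2.1467

Percentage change = ((1 + 0.29)^3 − 1) × 100% ≈ 114.7%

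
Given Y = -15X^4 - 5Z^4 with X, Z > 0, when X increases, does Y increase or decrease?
Y decreases

Taking the partial derivative:
∂Y/∂X = -60X^3

∂Y/∂X = -60X^3 < 0 (assuming positive values)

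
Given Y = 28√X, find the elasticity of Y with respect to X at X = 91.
Elasticity = 1/2

Elasticity = (dY/dX) · (X/Y)

dY/dX = 14/√X
At X = 91: dY/dX = 2·√91/13, Y = 28·√91

Elasticity = (2·√91/13) · (91 / (28·√91)) = 1/2

Interpretation: for a small percentage change in X, the percentage change in Y is approximately 0.50 times as large.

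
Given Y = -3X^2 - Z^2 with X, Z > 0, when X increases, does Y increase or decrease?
Y decreases

Taking the partial derivative:
∂Y/∂X = -6X

∂Y/∂X = -6X < 0 (assuming positive values)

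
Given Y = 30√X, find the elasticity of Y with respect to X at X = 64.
Elasticity = 1/2

Elasticity = (dY/dX) · (X/Y)

dY/dX = 15/√X
At X = 64: dY/dX = 15/8, Y = 240

Elasticity = (15/8) · (64 / 240) = 1/2

Interpretation: for a small percentage change in X, the percentage change in Y is approximately 0.50 times as large.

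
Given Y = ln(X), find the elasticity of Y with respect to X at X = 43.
Elasticity = 1/ln(43) ≈ 0.2659

Elasticity = (dY/dX) · (X/Y)

dY/dX = 1/X
At X = 43: dY/dX = 1/43, Y = ln(43)

Elasticity = (1/43) · (43 / (ln(43))) = 1/ln(43) ≈ 0.2659

Interpretation: for a small percentage change in X, the percentage change in Y is approximately 0.27 times as large.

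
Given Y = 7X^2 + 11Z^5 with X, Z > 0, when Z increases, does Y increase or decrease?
Y increases

Taking the partial derivative:
∂Y/∂Z = 55Z^4

∂Y/∂Z = 55Z^4 > 0 (assuming positive values)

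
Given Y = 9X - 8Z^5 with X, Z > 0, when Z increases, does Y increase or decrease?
Y decreases

Taking the partial derivative:
∂Y/∂Z = -40Z^4

∂Y/∂Z = -40Z^4 < 0 (assuming positive values)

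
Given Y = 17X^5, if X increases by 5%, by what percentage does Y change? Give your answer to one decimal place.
27.6%

For Y = 17X^5:
If X → X(1 + 0.05)
Then Y → Y · (1 + 0.05)^5
     ≈ Y · 1.2763

Percentage change = ((1 + 0.05)^5 − 1) × 100% ≈ 27.6%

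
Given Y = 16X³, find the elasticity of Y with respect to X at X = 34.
Elasticity = 3

Elasticity = (dY/dX) · (X/Y)

dY/dX = 48·X²
At X = 34: dY/dX = 55488, Y = 628864

Elasticity = 55488 · (34 / 628864) = 3

Interpretation: for a small percentage change in X, the percentage change in Y is approximately 3.00 times as large.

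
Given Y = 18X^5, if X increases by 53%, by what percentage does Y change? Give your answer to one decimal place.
738.4%

For Y = 18X^5:
If X → X(1 + 0.53)
Then Y → Y · (1 + 0.53)^5
     ≈ Y · 8.3841

Percentage change = ((1 + 0.53)^5 − 1) × 100% ≈ 738.4%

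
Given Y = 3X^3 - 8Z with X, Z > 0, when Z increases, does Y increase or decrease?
Y decreases

Taking the partial derivative:
∂Y/∂Z = -8

∂Y/∂Z = -8 < 0 (assuming positive values)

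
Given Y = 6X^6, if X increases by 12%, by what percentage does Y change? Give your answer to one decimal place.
97.4%

For Y = 6X^6:
If X → X(1 + 0.12)
Then Y → Y · (1 + 0.12)^6
     ≈ Y · 1.9738

Percentage change = ((1 + 0.12)^6 − 1) × 100% ≈ 97.4%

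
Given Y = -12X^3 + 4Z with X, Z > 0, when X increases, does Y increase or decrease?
Y decreases

Taking the partial derivative:
∂Y/∂X = -36X^2

∂Y/∂X = -36X^2 < 0 (assuming positive values)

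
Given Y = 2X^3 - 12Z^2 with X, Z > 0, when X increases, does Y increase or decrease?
Y increases

Taking the partial derivative:
∂Y/∂X = 6X^2

∂Y/∂X = 6X^2 > 0 (assuming positive values)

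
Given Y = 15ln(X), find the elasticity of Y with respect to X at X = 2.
Elasticity = 1/ln(2) ≈ 1.4427

Elasticity = (dY/dX) · (X/Y)

dY/dX = 15/X
At X = 2: dY/dX = 15/2, Y = 15·ln(2)

Elasticity = (15/2) · (2 / (15·ln(2))) = 1/ln(2) ≈ 1.4427

Interpretation: for a small percentage change in X, the percentage change in Y is approximately 1.44 times as large.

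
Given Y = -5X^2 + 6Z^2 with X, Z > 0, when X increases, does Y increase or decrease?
Y decreases

Taking the partial derivative:
∂Y/∂X = -10X

∂Y/∂X = -10X < 0 (assuming positive values)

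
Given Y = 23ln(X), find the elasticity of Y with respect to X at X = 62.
Elasticity = 1/ln(62) ≈ 0.2423

Elasticity = (dY/dX) · (X/Y)

dY/dX = 23/X
At X = 62: dY/dX = 23/62, Y = 23·ln(62)

Elasticity = (23/62) · (62 / (23·ln(62))) = 1/ln(62) ≈ 0.2423

Interpretation: for a small percentage change in X, the percentage change in Y is approximately 0.24 times as large.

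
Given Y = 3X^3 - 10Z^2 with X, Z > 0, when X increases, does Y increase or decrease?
Y increases

Taking the partial derivative:
∂Y/∂X = 9X^2

∂Y/∂X = 9X^2 > 0 (assuming positive values)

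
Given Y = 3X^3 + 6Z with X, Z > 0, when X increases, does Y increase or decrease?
Y increases

Taking the partial derivative:
∂Y/∂X = 9X^2

∂Y/∂X = 9X^2 > 0 (assuming positive values)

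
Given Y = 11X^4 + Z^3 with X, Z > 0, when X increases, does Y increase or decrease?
Y increases

Taking the partial derivative:
∂Y/∂X = 44X^3

∂Y/∂X = 44X^3 > 0 (assuming positive values)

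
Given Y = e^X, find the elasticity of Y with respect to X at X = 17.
Elasticity = 17

Elasticity = (dY/dX) · (X/Y)

dY/dX = e^X
At X = 17: dY/dX = e^17, Y = e^17

Elasticity = (e^17) · (17 / (e^17)) = 17

Interpretation: for a small percentage change in X, the percentage change in Y is approximately 17.00 times as large.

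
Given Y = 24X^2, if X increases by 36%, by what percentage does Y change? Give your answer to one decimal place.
85.0%

For Y = 24X^2:
If X → X(1 + 0.36)
Then Y → Y · (1 + 0.36)^2
     = Y · 1.8496

Percentage change = ((1 + 0.36)^2 − 1) × 100% ≈ 85.0%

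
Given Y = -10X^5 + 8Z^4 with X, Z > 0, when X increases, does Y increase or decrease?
Y decreases

Taking the partial derivative:
∂Y/∂X = -50X^4

∂Y/∂X = -50X^4 < 0 (assuming positive values)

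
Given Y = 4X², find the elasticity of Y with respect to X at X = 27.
Elasticity = 2

Elasticity = (dY/dX) · (X/Y)

dY/dX = 8·X
At X = 27: dY/dX = 216, Y = 2916

Elasticity = 216 · (27 / 2916) = 2

Interpretation: for a small percentage change in X, the percentage change in Y is approximately 2.00 times as large.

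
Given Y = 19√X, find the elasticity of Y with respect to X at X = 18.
Elasticity = 1/2

Elasticity = (dY/dX) · (X/Y)

dY/dX = 19/(2·√X)
At X = 18: dY/dX = 19·√2/12, Y = 57·√2

Elasticity = (19·√2/12) · (18 / (57·√2)) = 1/2

Interpretation: for a small percentage change in X, the percentage change in Y is approximately 0.50 times as large.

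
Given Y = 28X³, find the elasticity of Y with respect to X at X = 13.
Elasticity = 3

Elasticity = (dY/dX) · (X/Y)

dY/dX = 84·X²
At X = 13: dY/dX = 14196, Y = 61516

Elasticity = 14196 · (13 / 61516) = 3

Interpretation: for a small percentage change in X, the percentage change in Y is approximately 3.00 times as large.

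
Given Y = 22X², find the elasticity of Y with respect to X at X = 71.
Elasticity = 2

Elasticity = (dY/dX) · (X/Y)

dY/dX = 44·X
At X = 71: dY/dX = 3124, Y = 110902

Elasticity = 3124 · (71 / 110902) = 2

Interpretation: for a small percentage change in X, the percentage change in Y is approximately 2.00 times as large.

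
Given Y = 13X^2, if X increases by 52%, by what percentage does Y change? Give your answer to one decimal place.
131.0%

For Y = 13X^2:
If X → X(1 + 0.52)
Then Y → Y · (1 + 0.52)^2
     = Y · 2.3104

Percentage change = ((1 + 0.52)^2 − 1) × 100% ≈ 131.0%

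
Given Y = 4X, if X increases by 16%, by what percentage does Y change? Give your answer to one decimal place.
16.0%

For Y = 4X:
If X → X(1 + 0.16)
Then Y → Y · (1 + 0.16)^1
     = Y · 1.1600

Percentage change = ((1 + 0.16)^1 − 1) × 100% = 16.0%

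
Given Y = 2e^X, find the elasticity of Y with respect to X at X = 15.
Elasticity = 15

Elasticity = (dY/dX) · (X/Y)

dY/dX = 2·e^X
At X = 15: dY/dX = 2·e^15, Y = 2·e^15

Elasticity = (2·e^15) · (15 / (2·e^15)) = 15

Interpretation: for a small percentage change in X, the percentage change in Y is approximately 15.00 times as large.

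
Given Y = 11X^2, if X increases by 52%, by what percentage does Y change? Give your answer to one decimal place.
131.0%

For Y = 11X^2:
If X → X(1 + 0.52)
Then Y → Y · (1 + 0.52)^2
     = Y · 2.3104

Percentage change = ((1 + 0.52)^2 − 1) × 100% ≈ 131.0%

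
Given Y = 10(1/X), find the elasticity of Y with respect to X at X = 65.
Elasticity = -1

Elasticity = (dY/dX) · (X/Y)

dY/dX = -10/X²
At X = 65: dY/dX = -2/845, Y = 2/13

Elasticity = (-2/845) · (65 / (2/13)) = -1

Interpretation: for a small percentage change in X, the percentage change in Y is approximately -1.00 times as large.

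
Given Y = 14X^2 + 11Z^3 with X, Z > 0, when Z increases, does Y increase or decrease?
Y increases

Taking the partial derivative:
∂Y/∂Z = 33Z^2

∂Y/∂Z = 33Z^2 > 0 (assuming positive values)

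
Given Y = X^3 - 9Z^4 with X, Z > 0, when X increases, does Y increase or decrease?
Y increases

Taking the partial derivative:
∂Y/∂X = 3X^2

∂Y/∂X = 3X^2 > 0 (assuming positive values)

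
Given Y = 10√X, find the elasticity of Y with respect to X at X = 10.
Elasticity = 1/2

Elasticity = (dY/dX) · (X/Y)

dY/dX = 5/√X
At X = 10: dY/dX = √10/2, Y = 10·√10

Elasticity = (√10/2) · (10 / (10·√10)) = 1/2

Interpretation: for a small percentage change in X, the percentage change in Y is approximately 0.50 times as large.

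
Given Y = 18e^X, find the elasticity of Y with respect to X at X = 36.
Elasticity = 36

Elasticity = (dY/dX) · (X/Y)

dY/dX = 18·e^X
At X = 36: dY/dX = 18·e^36, Y = 18·e^36

Elasticity = (18·e^36) · (36 / (18·e^36)) = 36

Interpretation: for a small percentage change in X, the percentage change in Y is approximately 36.00 times as large.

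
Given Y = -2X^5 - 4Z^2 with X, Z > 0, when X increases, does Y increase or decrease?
Y decreases

Taking the partial derivative:
∂Y/∂X = -10X^4

∂Y/∂X = -10X^4 < 0 (assuming positive values)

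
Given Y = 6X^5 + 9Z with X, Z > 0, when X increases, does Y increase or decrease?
Y increases

Taking the partial derivative:
∂Y/∂X = 30X^4

∂Y/∂X = 30X^4 > 0 (assuming positive values)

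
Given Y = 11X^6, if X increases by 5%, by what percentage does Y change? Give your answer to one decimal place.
34.0%

For Y = 11X^6:
If X → X(1 + 0.05)
Then Y → Y · (1 + 0.05)^6
     ≈ Y · 1.3401

Percentage change = ((1 + 0.05)^6 − 1) × 100% ≈ 34.0%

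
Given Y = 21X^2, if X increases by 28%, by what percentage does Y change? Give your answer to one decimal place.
63.8%

For Y = 21X^2:
If X → X(1 + 0.28)
Then Y → Y · (1 + 0.28)^2
     = Y · 1.6384

Percentage change = ((1 + 0.28)^2 − 1) × 100% ≈ 63.8%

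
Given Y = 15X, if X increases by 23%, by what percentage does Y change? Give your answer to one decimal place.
23.0%

For Y = 15X:
If X → X(1 + 0.23)
Then Y → Y · (1 + 0.23)^1
     = Y · 1.2300

Percentage change = ((1 + 0.23)^1 − 1) × 100% = 23.0%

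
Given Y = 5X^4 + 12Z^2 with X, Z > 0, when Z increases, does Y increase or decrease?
Y increases

Taking the partial derivative:
∂Y/∂Z = 24Z

∂Y/∂Z = 24Z > 0 (assuming positive values)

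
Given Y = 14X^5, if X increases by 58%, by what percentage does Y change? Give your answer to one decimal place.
884.7%

For Y = 14X^5:
If X → X(1 + 0.58)
Then Y → Y · (1 + 0.58)^5
     ≈ Y · 9.8466

Percentage change = ((1 + 0.58)^5 − 1) × 100% ≈ 884.7%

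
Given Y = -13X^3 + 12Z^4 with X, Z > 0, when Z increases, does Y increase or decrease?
Y increases

Taking the partial derivative:
∂Y/∂Z = 48Z^3

∂Y/∂Z = 48Z^3 > 0 (assuming positive values)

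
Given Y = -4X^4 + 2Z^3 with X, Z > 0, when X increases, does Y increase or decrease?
Y decreases

Taking the partial derivative:
∂Y/∂X = -16X^3

∂Y/∂X = -16X^3 < 0 (assuming positive values)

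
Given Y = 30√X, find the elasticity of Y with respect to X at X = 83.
Elasticity = 1/2

Elasticity = (dY/dX) · (X/Y)

dY/dX = 15/√X
At X = 83: dY/dX = 15·√83/83, Y = 30·√83

Elasticity = (15·√83/83) · (83 / (30·√83)) = 1/2

Interpretation: for a small percentage change in X, the percentage change in Y is approximately 0.50 times as large.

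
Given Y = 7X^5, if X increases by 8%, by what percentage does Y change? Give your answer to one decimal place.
46.9%

For Y = 7X^5:
If X → X(1 + 0.08)
Then Y → Y · (1 + 0.08)^5
     ≈ Y · 1.4693

Percentage change = ((1 + 0.08)^5 − 1) × 100% ≈ 46.9%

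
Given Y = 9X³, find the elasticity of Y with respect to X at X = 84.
Elasticity = 3

Elasticity = (dY/dX) · (X/Y)

dY/dX = 27·X²
At X = 84: dY/dX = 190512, Y = 5334336

Elasticity = 190512 · (84 / 5334336) = 3

Interpretation: for a small percentage change in X, the percentage change in Y is approximately 3.00 times as large.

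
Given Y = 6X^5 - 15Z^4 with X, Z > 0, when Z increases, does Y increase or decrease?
Y decreases

Taking the partial derivative:
∂Y/∂Z = -60Z^3

∂Y/∂Z = -60Z^3 < 0 (assuming positive values)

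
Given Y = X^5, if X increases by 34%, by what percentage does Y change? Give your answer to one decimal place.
332.0%

For Y = X^5:
If X → X(1 + 0.34)
Then Y → Y · (1 + 0.34)^5
     ≈ Y · 4.3204

Percentage change = ((1 + 0.34)^5 − 1) × 100% ≈ 332.0%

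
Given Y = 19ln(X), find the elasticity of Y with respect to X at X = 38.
Elasticity = 1/ln(38) ≈ 0.2749

Elasticity = (dY/dX) · (X/Y)

dY/dX = 19/X
At X = 38: dY/dX = 1/2, Y = 19·ln(38)

Elasticity = (1/2) · (38 / (19·ln(38))) = 1/ln(38) ≈ 0.2749

Interpretation: for a small percentage change in X, the percentage change in Y is approximately 0.27 times as large.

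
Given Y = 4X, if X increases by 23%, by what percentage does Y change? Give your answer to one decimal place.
23.0%

For Y = 4X:
If X → X(1 + 0.23)
Then Y → Y · (1 + 0.23)^1
     = Y · 1.2300

Percentage change = ((1 + 0.23)^1 − 1) × 100% = 23.0%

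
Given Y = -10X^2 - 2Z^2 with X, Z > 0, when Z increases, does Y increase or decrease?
Y decreases

Taking the partial derivative:
∂Y/∂Z = -4Z

∂Y/∂Z = -4Z < 0 (assuming positive values)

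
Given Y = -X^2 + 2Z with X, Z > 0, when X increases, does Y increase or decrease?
Y decreases

Taking the partial derivative:
∂Y/∂X = -2X

∂Y/∂X = -2X < 0 (assuming positive values)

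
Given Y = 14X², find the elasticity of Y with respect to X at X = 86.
Elasticity = 2

Elasticity = (dY/dX) · (X/Y)

dY/dX = 28·X
At X = 86: dY/dX = 2408, Y = 103544

Elasticity = 2408 · (86 / 103544) = 2

Interpretation: for a small percentage change in X, the percentage change in Y is approximately 2.00 times as large.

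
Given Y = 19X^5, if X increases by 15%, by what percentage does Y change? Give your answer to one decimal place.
101.1%

For Y = 19X^5:
If X → X(1 + 0.15)
Then Y → Y · (1 + 0.15)^5
     ≈ Y · 2.0114

Percentage change = ((1 + 0.15)^5 − 1) × 100% ≈ 101.1%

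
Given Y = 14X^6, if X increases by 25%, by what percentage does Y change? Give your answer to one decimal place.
281.5%

For Y = 14X^6:
If X → X(1 + 0.25)
Then Y → Y · (1 + 0.25)^6
     ≈ Y · 3.8147

Percentage change = ((1 + 0.25)^6 − 1) × 100% ≈ 281.5%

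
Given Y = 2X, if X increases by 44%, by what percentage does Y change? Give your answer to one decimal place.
44.0%

For Y = 2X:
If X → X(1 + 0.44)
Then Y → Y · (1 + 0.44)^1
     = Y · 1.4400

Percentage change = ((1 + 0.44)^1 − 1) × 100% = 44.0%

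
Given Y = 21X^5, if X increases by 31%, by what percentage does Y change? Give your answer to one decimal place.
285.8%

For Y = 21X^5:
If X → X(1 + 0.31)
Then Y → Y · (1 + 0.31)^5
     ≈ Y · 3.8579

Percentage change = ((1 + 0.31)^5 − 1) × 100% ≈ 285.8%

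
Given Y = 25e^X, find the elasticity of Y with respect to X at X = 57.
Elasticity = 57

Elasticity = (dY/dX) · (X/Y)

dY/dX = 25·e^X
At X = 57: dY/dX = 25·e^57, Y = 25·e^57

Elasticity = (25·e^57) · (57 / (25·e^57)) = 57

Interpretation: for a small percentage change in X, the percentage change in Y is approximately 57.00 times as large.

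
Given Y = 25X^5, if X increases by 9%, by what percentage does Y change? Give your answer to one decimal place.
53.9%

For Y = 25X^5:
If X → X(1 + 0.09)
Then Y → Y · (1 + 0.09)^5
     ≈ Y · 1.5386

Percentage change = ((1 + 0.09)^5 − 1) × 100% ≈ 53.9%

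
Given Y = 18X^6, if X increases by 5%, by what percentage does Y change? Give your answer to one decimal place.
34.0%

For Y = 18X^6:
If X → X(1 + 0.05)
Then Y → Y · (1 + 0.05)^6
     ≈ Y · 1.3401

Percentage change = ((1 + 0.05)^6 − 1) × 100% ≈ 34.0%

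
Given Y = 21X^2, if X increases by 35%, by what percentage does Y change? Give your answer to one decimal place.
82.3%

For Y = 21X^2:
If X → X(1 + 0.35)
Then Y → Y · (1 + 0.35)^2
     = Y · 1.8225

Percentage change = ((1 + 0.35)^2 − 1) × 100% ≈ 82.3%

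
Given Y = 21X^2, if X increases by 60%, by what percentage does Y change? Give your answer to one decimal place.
156.0%

For Y = 21X^2:
If X → X(1 + 0.6)
Then Y → Y · (1 + 0.6)^2
     = Y · 2.5600

Percentage change = ((1 + 0.6)^2 − 1) × 100% = 156.0%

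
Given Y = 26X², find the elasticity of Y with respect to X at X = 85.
Elasticity = 2

Elasticity = (dY/dX) · (X/Y)

dY/dX = 52·X
At X = 85: dY/dX = 4420, Y = 187850

Elasticity = 4420 · (85 / 187850) = 2

Interpretation: for a small percentage change in X, the percentage change in Y is approximately 2.00 times as large.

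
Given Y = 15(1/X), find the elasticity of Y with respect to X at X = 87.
Elasticity = -1

Elasticity = (dY/dX) · (X/Y)

dY/dX = -15/X²
At X = 87: dY/dX = -5/2523, Y = 5/29

Elasticity = (-5/2523) · (87 / (5/29)) = -1

Interpretation: for a small percentage change in X, the percentage change in Y is approximately -1.00 times as large.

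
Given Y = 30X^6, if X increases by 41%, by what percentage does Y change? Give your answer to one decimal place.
685.8%

For Y = 30X^6:
If X → X(1 + 0.41)
Then Y → Y · (1 + 0.41)^6
     ≈ Y · 7.8580

Percentage change = ((1 + 0.41)^6 − 1) × 100% ≈ 685.8%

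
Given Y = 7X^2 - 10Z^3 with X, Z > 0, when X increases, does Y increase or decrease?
Y increases

Taking the partial derivative:
∂Y/∂X = 14X

∂Y/∂X = 14X > 0 (assuming positive values)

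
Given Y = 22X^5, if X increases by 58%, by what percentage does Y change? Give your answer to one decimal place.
884.7%

For Y = 22X^5:
If X → X(1 + 0.58)
Then Y → Y · (1 + 0.58)^5
     ≈ Y · 9.8466

Percentage change = ((1 + 0.58)^5 − 1) × 100% ≈ 884.7%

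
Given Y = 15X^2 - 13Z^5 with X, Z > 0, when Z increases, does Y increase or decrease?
Y decreases

Taking the partial derivative:
∂Y/∂Z = -65Z^4

∂Y/∂Z = -65Z^4 < 0 (assuming positive values)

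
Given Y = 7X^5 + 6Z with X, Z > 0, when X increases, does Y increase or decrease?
Y increases

Taking the partial derivative:
∂Y/∂X = 35X^4

∂Y/∂X = 35X^4 > 0 (assuming positive values)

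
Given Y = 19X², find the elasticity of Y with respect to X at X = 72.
Elasticity = 2

Elasticity = (dY/dX) · (X/Y)

dY/dX = 38·X
At X = 72: dY/dX = 2736, Y = 98496

Elasticity = 2736 · (72 / 98496) = 2

Interpretation: for a small percentage change in X, the percentage change in Y is approximately 2.00 times as large.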